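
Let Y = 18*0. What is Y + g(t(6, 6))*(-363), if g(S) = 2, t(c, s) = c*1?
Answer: -726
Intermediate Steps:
Y = 0
t(c, s) = c
Y + g(t(6, 6))*(-363) = 0 + 2*(-363) = 0 - 726 = -726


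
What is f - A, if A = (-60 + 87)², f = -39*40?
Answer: -2289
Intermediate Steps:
f = -1560
A = 729 (A = 27² = 729)
f - A = -1560 - 1*729 = -1560 - 729 = -2289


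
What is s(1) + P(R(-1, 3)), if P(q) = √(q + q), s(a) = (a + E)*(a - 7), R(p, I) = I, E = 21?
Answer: -132 + √6 ≈ -129.55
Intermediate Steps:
s(a) = (-7 + a)*(21 + a) (s(a) = (a + 21)*(a - 7) = (21 + a)*(-7 + a) = (-7 + a)*(21 + a))
P(q) = √2*√q (P(q) = √(2*q) = √2*√q)
s(1) + P(R(-1, 3)) = (-147 + 1² + 14*1) + √2*√3 = (-147 + 1 + 14) + √6 = -132 + √6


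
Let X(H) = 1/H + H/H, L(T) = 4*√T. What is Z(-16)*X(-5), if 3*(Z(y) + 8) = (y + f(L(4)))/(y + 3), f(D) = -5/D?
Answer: -2363/390 ≈ -6.0590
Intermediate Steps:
Z(y) = -8 + (-5/8 + y)/(3*(3 + y)) (Z(y) = -8 + ((y - 5/(4*√4))/(y + 3))/3 = -8 + ((y - 5/(4*2))/(3 + y))/3 = -8 + ((y - 5/8)/(3 + y))/3 = -8 + ((-5/8 + y)/(3 + y))/3 = -8 + (-5/8 + y)/(3*(3 + y)))
X(H) = 1 + 1/H (X(H) = 1/H + 1 = 1 + 1/H)
Z(-16)*X(-5) = ((-581 - 184*(-16))/(24*(3 - 16)))*((1 - 5)/(-5)) = ((1/24)*(-581 + 2944)/(-13))*(-⅕*(-4)) = ((1/24)*(-1/13)*2363)*(⅘) = -2363/312*⅘ = -2363/390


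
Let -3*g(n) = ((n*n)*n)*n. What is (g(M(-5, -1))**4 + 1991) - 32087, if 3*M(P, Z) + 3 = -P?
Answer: -104938263266960/3486784401 ≈ -30096.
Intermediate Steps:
M(P, Z) = -1 - P/3 (M(P, Z) = -1 + (-P)/3 = -1 - P/3)
g(n) = -n**4/3 (g(n) = -(n*n)*n*n/3 = -n**2*n*n/3 = -n**3*n/3 = -n**4/3)
(g(M(-5, -1))**4 + 1991) - 32087 = ((-(-1 - 1/3*(-5))**4/3)**4 + 1991) - 32087 = ((-(-1 + 5/3)**4/3)**4 + 1991) - 32087 = ((-(2/3)**4/3)**4 + 1991) - 32087 = ((-1/3*16/81)**4 + 1991) - 32087 = ((-16/243)**4 + 1991) - 32087 = (65536/3486784401 + 1991) - 32087 = 6942187807927/3486784401 - 32087 = -104938263266960/3486784401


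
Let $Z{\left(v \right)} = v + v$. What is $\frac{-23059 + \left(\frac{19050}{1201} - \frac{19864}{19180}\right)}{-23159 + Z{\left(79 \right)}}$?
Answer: $\frac{132706673321}{132458043795} \approx 1.0019$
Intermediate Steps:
$Z{\left(v \right)} = 2 v$
$\frac{-23059 + \left(\frac{19050}{1201} - \frac{19864}{19180}\right)}{-23159 + Z{\left(79 \right)}} = \frac{-23059 + \left(\frac{19050}{1201} - \frac{19864}{19180}\right)}{-23159 + 2 \cdot 79} = \frac{-23059 + \left(19050 \cdot \frac{1}{1201} - \frac{4966}{4795}\right)}{-23159 + 158} = \frac{-23059 + \left(\frac{19050}{1201} - \frac{4966}{4795}\right)}{-23001} = \left(-23059 + \frac{85380584}{5758795}\right) \left(- \frac{1}{23001}\right) = \left(- \frac{132706673321}{5758795}\right) \left(- \frac{1}{23001}\right) = \frac{132706673321}{132458043795}$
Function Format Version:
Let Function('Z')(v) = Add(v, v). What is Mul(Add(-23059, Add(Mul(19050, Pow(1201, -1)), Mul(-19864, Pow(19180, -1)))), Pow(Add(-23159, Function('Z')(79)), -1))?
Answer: Rational(132706673321, 132458043795) ≈ 1.0019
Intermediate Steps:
Function('Z')(v) = Mul(2, v)
Mul(Add(-23059, Add(Mul(19050, Pow(1201, -1)), Mul(-19864, Pow(19180, -1)))), Pow(Add(-23159, Function('Z')(79)), -1)) = Mul(Add(-23059, Add(Mul(19050, Pow(1201, -1)), Mul(-19864, Pow(19180, -1)))), Pow(Add(-23159, Mul(2, 79)), -1)) = Mul(Add(-23059, Add(Mul(19050, Rational(1, 1201)), Mul(-19864, Rational(1, 19180)))), Pow(Add(-23159, 158), -1)) = Mul(Add(-23059, Add(Rational(19050, 1201), Rational(-4966, 4795))), Pow(-23001, -1)) = Mul(Add(-23059, Rational(85380584, 5758795)), Rational(-1, 23001)) = Mul(Rational(-132706673321, 5758795), Rational(-1, 23001)) = Rational(132706673321, 132458043795)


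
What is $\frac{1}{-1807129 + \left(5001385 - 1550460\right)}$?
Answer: $\frac{1}{1643796} \approx 6.0835 \cdot 10^{-7}$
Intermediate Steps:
$\frac{1}{-1807129 + \left(5001385 - 1550460\right)} = \frac{1}{-1807129 + 3450925} = \frac{1}{1643796}$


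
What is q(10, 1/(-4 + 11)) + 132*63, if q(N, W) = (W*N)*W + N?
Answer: 407984/49 ≈ 8326.2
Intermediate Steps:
q(N, W) = N + N*W² (q(N, W) = (N*W)*W + N = N*W² + N = N + N*W²)
q(10, 1/(-4 + 11)) + 132*63 = 10*(1 + (1/(-4 + 11))²) + 132*63 = 10*(1 + (1/7)²) + 8316 = 10*(1 + (⅐)²) + 8316 = 10*(1 + 1/49) + 8316 = 10*(50/49) + 8316 = 500/49 + 8316 = 407984/49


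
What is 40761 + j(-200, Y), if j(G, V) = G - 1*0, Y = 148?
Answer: 40561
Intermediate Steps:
j(G, V) = G (j(G, V) = G + 0 = G)
40761 + j(-200, Y) = 40761 - 200 = 40561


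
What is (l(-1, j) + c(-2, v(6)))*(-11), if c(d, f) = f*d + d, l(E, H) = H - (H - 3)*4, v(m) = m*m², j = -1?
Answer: 4609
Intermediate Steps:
v(m) = m³
l(E, H) = 12 - 3*H (l(E, H) = H - (-3 + H)*4 = H - (-12 + 4*H) = H + (12 - 4*H) = 12 - 3*H)
c(d, f) = d + d*f (c(d, f) = d*f + d = d + d*f)
(l(-1, j) + c(-2, v(6)))*(-11) = ((12 - 3*(-1)) - 2*(1 + 6³))*(-11) = ((12 + 3) - 2*(1 + 216))*(-11) = (15 - 2*217)*(-11) = (15 - 434)*(-11) = -419*(-11) = 4609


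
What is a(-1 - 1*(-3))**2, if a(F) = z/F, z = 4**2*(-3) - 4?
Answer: 676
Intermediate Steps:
z = -52 (z = 16*(-3) - 4 = -48 - 4 = -52)
a(F) = -52/F
a(-1 - 1*(-3))**2 = (-52/(-1 - 1*(-3)))**2 = (-52/(-1 + 3))**2 = (-52/2)**2 = (-52*1/2)**2 = (-26)**2 = 676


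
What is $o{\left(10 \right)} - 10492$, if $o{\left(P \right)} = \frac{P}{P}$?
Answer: $-10491$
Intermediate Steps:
$o{\left(P \right)} = 1$
$o{\left(10 \right)} - 10492 = 1 - 10492 = -10491$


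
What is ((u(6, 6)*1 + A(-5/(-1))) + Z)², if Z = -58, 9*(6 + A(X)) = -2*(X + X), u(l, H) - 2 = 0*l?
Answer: 334084/81 ≈ 4124.5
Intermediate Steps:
u(l, H) = 2 (u(l, H) = 2 + 0*l = 2 + 0 = 2)
A(X) = -6 - 4*X/9 (A(X) = -6 + (-2*(X + X))/9 = -6 + (-4*X)/9 = -6 - 4*X/9)
((u(6, 6)*1 + A(-5/(-1))) + Z)² = ((2*1 + (-6 - (-20)/(9*(-1)))) - 58)² = ((2 + (-6 - (-20)*(-1)/9)) - 58)² = ((2 + (-6 - 4/9*5)) - 58)² = ((2 + (-6 - 20/9)) - 58)² = ((2 - 74/9) - 58)² = (-56/9 - 58)² = (-578/9)² = 334084/81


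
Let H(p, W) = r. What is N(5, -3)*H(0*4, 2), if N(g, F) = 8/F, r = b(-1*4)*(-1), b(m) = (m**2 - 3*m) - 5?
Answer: 184/3 ≈ 61.333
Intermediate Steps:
b(m) = -5 + m**2 - 3*m
r = -23 (r = (-5 + (-1*4)**2 - (-3)*4)*(-1) = (-5 + (-4)**2 - 3*(-4))*(-1) = (-5 + 16 + 12)*(-1) = 23*(-1) = -23)
H(p, W) = -23
N(5, -3)*H(0*4, 2) = (8/(-3))*(-23) = (8*(-1/3))*(-23) = -8/3*(-23) = 184/3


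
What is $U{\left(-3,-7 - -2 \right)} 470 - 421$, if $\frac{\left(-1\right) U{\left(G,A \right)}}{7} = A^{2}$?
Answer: $-82671$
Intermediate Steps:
$U{\left(G,A \right)} = - 7 A^{2}$
$U{\left(-3,-7 - -2 \right)} 470 - 421 = - 7 \left(-7 - -2\right)^{2} \cdot 470 - 421 = - 7 \left(-7 + 2\right)^{2} \cdot 470 - 421 = - 7 \left(-5\right)^{2} \cdot 470 - 421 = \left(-7\right) 25 \cdot 470 - 421 = \left(-175\right) 470 - 421 = -82250 - 421 = -82671$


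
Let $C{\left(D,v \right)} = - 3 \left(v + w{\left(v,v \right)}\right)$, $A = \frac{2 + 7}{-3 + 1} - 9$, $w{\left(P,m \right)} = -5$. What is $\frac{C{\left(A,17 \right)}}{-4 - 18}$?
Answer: $\frac{18}{11} \approx 1.6364$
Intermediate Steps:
$A = - \frac{27}{2}$ ($A = \frac{9}{-2} - 9 = 9 \left(- \frac{1}{2}\right) - 9 = - \frac{9}{2} - 9 = - \frac{27}{2} \approx -13.5$)
$C{\left(D,v \right)} = 15 - 3 v$ ($C{\left(D,v \right)} = - 3 \left(v - 5\right) = - 3 \left(-5 + v\right) = 15 - 3 v$)
$\frac{C{\left(A,17 \right)}}{-4 - 18} = \frac{15 - 51}{-4 - 18} = \frac{15 - 51}{-22} = \left(-36\right) \left(- \frac{1}{22}\right) = \frac{18}{11}$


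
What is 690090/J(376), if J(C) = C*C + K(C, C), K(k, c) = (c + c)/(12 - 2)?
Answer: 575075/117876 ≈ 4.8786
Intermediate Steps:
K(k, c) = c/5 (K(k, c) = (2*c)/10 = (2*c)*(⅒) = c/5)
J(C) = C² + C/5 (J(C) = C*C + C/5 = C² + C/5)
690090/J(376) = 690090/((376*(⅕ + 376))) = 690090/((376*(1881/5))) = 690090/(707256/5) = 690090*(5/707256) = 575075/117876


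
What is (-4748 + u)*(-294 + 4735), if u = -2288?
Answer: -31246876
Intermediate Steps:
(-4748 + u)*(-294 + 4735) = (-4748 - 2288)*(-294 + 4735) = -7036*4441 = -31246876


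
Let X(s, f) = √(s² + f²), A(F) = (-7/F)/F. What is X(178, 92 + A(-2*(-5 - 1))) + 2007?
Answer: 2007 + √832323505/144 ≈ 2207.3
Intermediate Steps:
A(F) = -7/F²
X(s, f) = √(f² + s²)
X(178, 92 + A(-2*(-5 - 1))) + 2007 = √((92 - 7*1/(4*(-5 - 1)²))² + 178²) + 2007 = √((92 - 7/(-2*(-6))²)² + 31684) + 2007 = √((92 - 7/12²)² + 31684) + 2007 = √((92 - 7*1/144)² + 31684) + 2007 = √((92 - 7/144)² + 31684) + 2007 = √((13241/144)² + 31684) + 2007 = √(175324081/20736 + 31684) + 2007 = √(832323505/20736) + 2007 = √832323505/144 + 2007 = 2007 + √832323505/144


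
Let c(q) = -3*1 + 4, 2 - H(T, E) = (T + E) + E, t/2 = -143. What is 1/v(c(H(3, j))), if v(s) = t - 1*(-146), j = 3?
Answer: -1/140 ≈ -0.0071429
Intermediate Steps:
t = -286 (t = 2*(-143) = -286)
H(T, E) = 2 - T - 2*E (H(T, E) = 2 - ((T + E) + E) = 2 - ((E + T) + E) = 2 - (T + 2*E) = 2 + (-T - 2*E) = 2 - T - 2*E)
c(q) = 1 (c(q) = -3 + 4 = 1)
v(s) = -140 (v(s) = -286 - 1*(-146) = -286 + 146 = -140)
1/v(c(H(3, j))) = 1/(-140) = -1/140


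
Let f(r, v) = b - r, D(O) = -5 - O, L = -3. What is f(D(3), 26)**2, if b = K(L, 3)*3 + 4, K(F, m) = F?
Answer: 9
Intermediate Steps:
b = -5 (b = -3*3 + 4 = -9 + 4 = -5)
f(r, v) = -5 - r
f(D(3), 26)**2 = (-5 - (-5 - 1*3))**2 = (-5 - (-5 - 3))**2 = (-5 - 1*(-8))**2 = (-5 + 8)**2 = 3**2 = 9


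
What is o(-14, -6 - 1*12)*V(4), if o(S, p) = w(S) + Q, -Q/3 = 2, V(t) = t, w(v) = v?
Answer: -80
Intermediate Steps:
Q = -6 (Q = -3*2 = -6)
o(S, p) = -6 + S (o(S, p) = S - 6 = -6 + S)
o(-14, -6 - 1*12)*V(4) = (-6 - 14)*4 = -20*4 = -80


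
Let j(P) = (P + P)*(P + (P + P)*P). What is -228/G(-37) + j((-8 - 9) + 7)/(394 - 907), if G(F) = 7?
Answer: -4756/189 ≈ -25.164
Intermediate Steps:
j(P) = 2*P*(P + 2*P**2) (j(P) = (2*P)*(P + (2*P)*P) = (2*P)*(P + 2*P**2) = 2*P*(P + 2*P**2))
-228/G(-37) + j((-8 - 9) + 7)/(394 - 907) = -228/7 + (((-8 - 9) + 7)**2*(2 + 4*((-8 - 9) + 7)))/(394 - 907) = -228*1/7 + ((-17 + 7)**2*(2 + 4*(-17 + 7)))/(-513) = -228/7 + ((-10)**2*(2 + 4*(-10)))*(-1/513) = -228/7 + (100*(2 - 40))*(-1/513) = -228/7 + (100*(-38))*(-1/513) = -228/7 - 3800*(-1/513) = -228/7 + 200/27 = -4756/189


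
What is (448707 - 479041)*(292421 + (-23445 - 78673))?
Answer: -5772651202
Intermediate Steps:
(448707 - 479041)*(292421 + (-23445 - 78673)) = -30334*(292421 - 102118) = -30334*190303 = -5772651202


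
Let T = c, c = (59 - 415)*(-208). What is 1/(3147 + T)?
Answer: 1/77195 ≈ 1.2954e-5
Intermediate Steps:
c = 74048 (c = -356*(-208) = 74048)
T = 74048
1/(3147 + T) = 1/(3147 + 74048) = 1/77195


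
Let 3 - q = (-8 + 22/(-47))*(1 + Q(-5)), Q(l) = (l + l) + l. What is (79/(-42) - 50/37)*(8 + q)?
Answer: 8463755/24346 ≈ 347.64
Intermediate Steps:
Q(l) = 3*l (Q(l) = 2*l + l = 3*l)
q = -5431/47 (q = 3 - (-8 + 22/(-47))*(1 + 3*(-5)) = 3 - (-8 + 22*(-1/47))*(1 - 15) = 3 - (-8 - 22/47)*(-14) = 3 - (-398)*(-14)/47 = 3 - 1*5572/47 = 3 - 5572/47 = -5431/47 ≈ -115.55)
(79/(-42) - 50/37)*(8 + q) = (79/(-42) - 50/37)*(8 - 5431/47) = (79*(-1/42) - 50*1/37)*(-5055/47) = (-79/42 - 50/37)*(-5055/47) = -5023/1554*(-5055/47) = 8463755/24346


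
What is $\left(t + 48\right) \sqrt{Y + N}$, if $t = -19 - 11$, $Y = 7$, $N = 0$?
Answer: $18 \sqrt{7} \approx 47.624$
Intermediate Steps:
$t = -30$
$\left(t + 48\right) \sqrt{Y + N} = \left(-30 + 48\right) \sqrt{7 + 0} = 18 \sqrt{7}$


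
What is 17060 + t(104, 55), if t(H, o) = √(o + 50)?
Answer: 17060 + √105 ≈ 17070.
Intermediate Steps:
t(H, o) = √(50 + o)
17060 + t(104, 55) = 17060 + √(50 + 55) = 17060 + √105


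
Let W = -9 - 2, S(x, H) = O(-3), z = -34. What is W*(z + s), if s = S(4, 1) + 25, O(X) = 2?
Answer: 77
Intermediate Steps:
S(x, H) = 2
W = -11
s = 27 (s = 2 + 25 = 27)
W*(z + s) = -11*(-34 + 27) = -11*(-7) = 77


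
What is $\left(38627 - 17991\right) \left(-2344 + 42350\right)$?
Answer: $825563816$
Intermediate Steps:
$\left(38627 - 17991\right) \left(-2344 + 42350\right) = 20636 \cdot 40006 = 825563816$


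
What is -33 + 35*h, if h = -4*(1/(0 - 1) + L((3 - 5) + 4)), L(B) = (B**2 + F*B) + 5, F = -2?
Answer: -593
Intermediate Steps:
L(B) = 5 + B**2 - 2*B (L(B) = (B**2 - 2*B) + 5 = 5 + B**2 - 2*B)
h = -16 (h = -4*(1/(0 - 1) + (5 + ((3 - 5) + 4)**2 - 2*((3 - 5) + 4))) = -4*(1/(-1) + (5 + (-2 + 4)**2 - 2*(-2 + 4))) = -4*(-1 + (5 + 2**2 - 2*2)) = -4*(-1 + (5 + 4 - 4)) = -4*(-1 + 5) = -4*4 = -16)
-33 + 35*h = -33 + 35*(-16) = -33 - 560 = -593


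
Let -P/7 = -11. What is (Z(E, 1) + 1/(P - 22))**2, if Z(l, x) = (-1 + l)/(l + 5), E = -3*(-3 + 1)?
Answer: 676/3025 ≈ 0.22347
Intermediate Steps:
P = 77 (P = -7*(-11) = 77)
E = 6 (E = -3*(-2) = 6)
Z(l, x) = (-1 + l)/(5 + l)
(Z(E, 1) + 1/(P - 22))**2 = ((-1 + 6)/(5 + 6) + 1/(77 - 22))**2 = (5/11 + 1/55)**2 = (26/55)**2 = 676/3025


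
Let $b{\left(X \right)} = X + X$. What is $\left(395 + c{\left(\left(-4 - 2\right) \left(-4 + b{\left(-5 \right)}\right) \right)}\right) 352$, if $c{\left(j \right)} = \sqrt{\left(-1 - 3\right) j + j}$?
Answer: $139040 + 2112 i \sqrt{7} \approx 1.3904 \cdot 10^{5} + 5587.8 i$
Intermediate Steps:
$b{\left(X \right)} = 2 X$
$c{\left(j \right)} = \sqrt{3} \sqrt{- j}$ ($c{\left(j \right)} = \sqrt{- 4 j + j} = \sqrt{- 3 j} = \sqrt{3} \sqrt{- j}$)
$\left(395 + c{\left(\left(-4 - 2\right) \left(-4 + b{\left(-5 \right)}\right) \right)}\right) 352 = \left(395 + \sqrt{3} \sqrt{- \left(-4 - 2\right) \left(-4 + 2 \left(-5\right)\right)}\right) 352 = \left(395 + \sqrt{3} \sqrt{- \left(-6\right) \left(-4 - 10\right)}\right) 352 = \left(395 + \sqrt{3} \sqrt{- \left(-6\right) \left(-14\right)}\right) 352 = \left(395 + \sqrt{3} \sqrt{\left(-1\right) 84}\right) 352 = \left(395 + \sqrt{3} \sqrt{-84}\right) 352 = \left(395 + \sqrt{3} \cdot 2 i \sqrt{21}\right) 352 = \left(395 + 6 i \sqrt{7}\right) 352 = 139040 + 2112 i \sqrt{7}$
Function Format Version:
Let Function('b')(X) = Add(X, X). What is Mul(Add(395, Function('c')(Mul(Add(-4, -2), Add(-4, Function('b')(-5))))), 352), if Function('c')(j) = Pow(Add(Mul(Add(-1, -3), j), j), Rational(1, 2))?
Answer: Add(139040, Mul(2112, I, Pow(7, Rational(1, 2)))) ≈ Add(1.3904e+5, Mul(5587.8, I))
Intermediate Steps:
Function('b')(X) = Mul(2, X)
Function('c')(j) = Mul(Pow(3, Rational(1, 2)), Pow(Mul(-1, j), Rational(1, 2))) (Function('c')(j) = Pow(Add(Mul(-4, j), j), Rational(1, 2)) = Pow(Mul(-3, j), Rational(1, 2)) = Mul(Pow(3, Rational(1, 2)), Pow(Mul(-1, j), Rational(1, 2))))
Mul(Add(395, Function('c')(Mul(Add(-4, -2), Add(-4, Function('b')(-5))))), 352) = Mul(Add(395, Mul(Pow(3, Rational(1, 2)), Pow(Mul(-1, Mul(Add(-4, -2), Add(-4, Mul(2, -5)))), Rational(1, 2)))), 352) = Mul(Add(395, Mul(Pow(3, Rational(1, 2)), Pow(Mul(-1, Mul(-6, Add(-4, -10))), Rational(1, 2)))), 352) = Mul(Add(395, Mul(Pow(3, Rational(1, 2)), Pow(Mul(-1, Mul(-6, -14)), Rational(1, 2)))), 352) = Mul(Add(395, Mul(Pow(3, Rational(1, 2)), Pow(Mul(-1, 84), Rational(1, 2)))), 352) = Mul(Add(395, Mul(Pow(3, Rational(1, 2)), Pow(-84, Rational(1, 2)))), 352) = Mul(Add(395, Mul(Pow(3, Rational(1, 2)), Mul(2, I, Pow(21, Rational(1, 2))))), 352) = Mul(Add(395, Mul(6, I, Pow(7, Rational(1, 2)))), 352) = Add(139040, Mul(2112, I, Pow(7, Rational(1, 2))))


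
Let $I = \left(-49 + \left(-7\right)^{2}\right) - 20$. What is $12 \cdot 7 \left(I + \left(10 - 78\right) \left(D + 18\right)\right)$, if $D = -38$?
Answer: $112560$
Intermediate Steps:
$I = -20$ ($I = \left(-49 + 49\right) - 20 = 0 - 20 = -20$)
$12 \cdot 7 \left(I + \left(10 - 78\right) \left(D + 18\right)\right) = 12 \cdot 7 \left(-20 + \left(10 - 78\right) \left(-38 + 18\right)\right) = 84 \left(-20 - -1360\right) = 84 \left(-20 + 1360\right) = 84 \cdot 1340 = 112560$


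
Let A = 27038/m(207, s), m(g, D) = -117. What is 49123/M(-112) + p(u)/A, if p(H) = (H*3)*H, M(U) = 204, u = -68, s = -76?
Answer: 498545389/2757876 ≈ 180.77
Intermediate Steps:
A = -27038/117 (A = 27038/(-117) = 27038*(-1/117) = -27038/117 ≈ -231.09)
p(H) = 3*H² (p(H) = (3*H)*H = 3*H²)
49123/M(-112) + p(u)/A = 49123/204 + (3*(-68)²)/(-27038/117) = 49123*(1/204) + (3*4624)*(-117/27038) = 49123/204 + 13872*(-117/27038) = 49123/204 - 811512/13519 = 498545389/2757876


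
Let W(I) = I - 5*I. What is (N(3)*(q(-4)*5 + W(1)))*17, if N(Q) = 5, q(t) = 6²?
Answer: 14960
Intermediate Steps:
q(t) = 36
W(I) = -4*I
(N(3)*(q(-4)*5 + W(1)))*17 = (5*(36*5 - 4*1))*17 = (5*(180 - 4))*17 = (5*176)*17 = 880*17 = 14960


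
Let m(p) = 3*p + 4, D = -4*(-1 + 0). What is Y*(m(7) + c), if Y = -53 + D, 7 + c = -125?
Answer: 5243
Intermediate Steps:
c = -132 (c = -7 - 125 = -132)
D = 4 (D = -4*(-1) = 4)
m(p) = 4 + 3*p
Y = -49 (Y = -53 + 4 = -49)
Y*(m(7) + c) = -49*((4 + 3*7) - 132) = -49*((4 + 21) - 132) = -49*(25 - 132) = -49*(-107) = 5243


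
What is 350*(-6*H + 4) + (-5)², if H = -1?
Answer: 3525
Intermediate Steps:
350*(-6*H + 4) + (-5)² = 350*(-6*(-1) + 4) + (-5)² = 350*(6 + 4) + 25 = 350*10 + 25 = 3500 + 25 = 3525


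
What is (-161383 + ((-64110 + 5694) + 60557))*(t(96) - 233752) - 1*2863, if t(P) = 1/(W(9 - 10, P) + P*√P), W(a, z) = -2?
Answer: 8233124253022522/221183 - 15287232*√6/221183 ≈ 3.7223e+10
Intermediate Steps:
t(P) = 1/(-2 + P^(3/2)) (t(P) = 1/(-2 + P*√P) = 1/(-2 + P^(3/2)))
(-161383 + ((-64110 + 5694) + 60557))*(t(96) - 233752) - 1*2863 = (-161383 + ((-64110 + 5694) + 60557))*(1/(-2 + 96^(3/2)) - 233752) - 1*2863 = (-161383 + (-58416 + 60557))*(1/(-2 + 384*√6) - 233752) - 2863 = (-161383 + 2141)*(-233752 + 1/(-2 + 384*√6)) - 2863 = -159242*(-233752 + 1/(-2 + 384*√6)) - 2863 = (37223135984 - 159242/(-2 + 384*√6)) - 2863 = 37223133121 - 159242/(-2 + 384*√6)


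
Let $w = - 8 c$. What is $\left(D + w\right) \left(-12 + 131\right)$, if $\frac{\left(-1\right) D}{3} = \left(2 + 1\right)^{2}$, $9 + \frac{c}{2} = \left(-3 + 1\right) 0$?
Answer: $13923$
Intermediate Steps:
$c = -18$ ($c = -18 + 2 \left(-3 + 1\right) 0 = -18 + 2 \left(\left(-2\right) 0\right) = -18 + 2 \cdot 0 = -18 + 0 = -18$)
$D = -27$ ($D = - 3 \left(2 + 1\right)^{2} = - 3 \cdot 3^{2} = \left(-3\right) 9 = -27$)
$w = 144$ ($w = \left(-8\right) \left(-18\right) = 144$)
$\left(D + w\right) \left(-12 + 131\right) = \left(-27 + 144\right) \left(-12 + 131\right) = 117 \cdot 119 = 13923$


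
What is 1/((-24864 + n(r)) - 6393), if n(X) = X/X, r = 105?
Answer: -1/31256 ≈ -3.1994e-5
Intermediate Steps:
n(X) = 1
1/((-24864 + n(r)) - 6393) = 1/((-24864 + 1) - 6393) = 1/(-24863 - 6393) = 1/(-31256) = -1/31256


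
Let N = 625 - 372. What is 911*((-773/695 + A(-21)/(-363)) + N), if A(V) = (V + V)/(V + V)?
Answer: 57891144821/252285 ≈ 2.2947e+5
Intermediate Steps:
A(V) = 1 (A(V) = (2*V)/((2*V)) = (2*V)*(1/(2*V)) = 1)
N = 253
911*((-773/695 + A(-21)/(-363)) + N) = 911*((-773/695 + 1/(-363)) + 253) = 911*((-773*1/695 + 1*(-1/363)) + 253) = 911*((-773/695 - 1/363) + 253) = 911*(-281294/252285 + 253) = 911*(63546811/252285) = 57891144821/252285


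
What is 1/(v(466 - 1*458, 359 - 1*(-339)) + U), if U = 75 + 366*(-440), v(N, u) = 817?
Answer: -1/160148 ≈ -6.2442e-6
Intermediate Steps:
U = -160965 (U = 75 - 161040 = -160965)
1/(v(466 - 1*458, 359 - 1*(-339)) + U) = 1/(817 - 160965) = 1/(-160148) = -1/160148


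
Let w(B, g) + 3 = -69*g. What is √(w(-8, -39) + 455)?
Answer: √3143 ≈ 56.062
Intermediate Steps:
w(B, g) = -3 - 69*g
√(w(-8, -39) + 455) = √((-3 - 69*(-39)) + 455) = √((-3 + 2691) + 455) = √(2688 + 455) = √3143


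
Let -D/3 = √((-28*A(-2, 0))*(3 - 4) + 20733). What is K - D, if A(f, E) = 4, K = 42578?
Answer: 42578 + 3*√20845 ≈ 43011.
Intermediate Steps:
D = -3*√20845 (D = -3*√((-28*4)*(3 - 4) + 20733) = -3*√(-112*(-1) + 20733) = -3*√(112 + 20733) = -3*√20845 ≈ -433.13)
K - D = 42578 - (-3)*√20845 = 42578 + 3*√20845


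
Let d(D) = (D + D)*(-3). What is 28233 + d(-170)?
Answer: 29253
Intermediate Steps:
d(D) = -6*D (d(D) = (2*D)*(-3) = -6*D)
28233 + d(-170) = 28233 - 6*(-170) = 28233 + 1020 = 29253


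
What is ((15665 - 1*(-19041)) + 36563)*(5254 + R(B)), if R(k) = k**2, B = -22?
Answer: 408941522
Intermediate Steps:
((15665 - 1*(-19041)) + 36563)*(5254 + R(B)) = ((15665 - 1*(-19041)) + 36563)*(5254 + (-22)**2) = ((15665 + 19041) + 36563)*(5254 + 484) = (34706 + 36563)*5738 = 71269*5738 = 408941522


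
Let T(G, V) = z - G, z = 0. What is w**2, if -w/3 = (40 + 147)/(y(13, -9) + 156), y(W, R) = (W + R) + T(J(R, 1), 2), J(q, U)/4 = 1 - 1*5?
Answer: 2601/256 ≈ 10.160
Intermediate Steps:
J(q, U) = -16 (J(q, U) = 4*(1 - 1*5) = 4*(1 - 5) = 4*(-4) = -16)
T(G, V) = -G (T(G, V) = 0 - G = -G)
y(W, R) = 16 + R + W (y(W, R) = (W + R) - 1*(-16) = (R + W) + 16 = 16 + R + W)
w = -51/16 (w = -3*(40 + 147)/((16 - 9 + 13) + 156) = -561/(20 + 156) = -561/176 = -3*17/16 = -51/16 ≈ -3.1875)
w**2 = (-51/16)**2 = 2601/256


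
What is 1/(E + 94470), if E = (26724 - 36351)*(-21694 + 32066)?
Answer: -1/99756774 ≈ -1.0024e-8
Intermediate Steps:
E = -99851244 (E = -9627*10372 = -99851244)
1/(E + 94470) = 1/(-99851244 + 94470) = 1/(-99756774) = -1/99756774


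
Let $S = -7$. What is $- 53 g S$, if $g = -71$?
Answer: $-26341$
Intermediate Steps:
$- 53 g S = \left(-53\right) \left(-71\right) \left(-7\right) = 3763 \left(-7\right) = -26341$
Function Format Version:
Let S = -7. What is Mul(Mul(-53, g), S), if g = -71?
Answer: -26341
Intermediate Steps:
Mul(Mul(-53, g), S) = Mul(Mul(-53, -71), -7) = Mul(3763, -7) = -26341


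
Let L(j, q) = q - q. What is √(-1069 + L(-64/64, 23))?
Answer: I*√1069 ≈ 32.696*I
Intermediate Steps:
L(j, q) = 0
√(-1069 + L(-64/64, 23)) = √(-1069 + 0) = √(-1069) = I*√1069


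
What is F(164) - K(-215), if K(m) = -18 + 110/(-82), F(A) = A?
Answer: 7517/41 ≈ 183.34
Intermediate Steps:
K(m) = -793/41 (K(m) = -18 + 110*(-1/82) = -18 - 55/41 = -793/41)
F(164) - K(-215) = 164 - 1*(-793/41) = 164 + 793/41 = 7517/41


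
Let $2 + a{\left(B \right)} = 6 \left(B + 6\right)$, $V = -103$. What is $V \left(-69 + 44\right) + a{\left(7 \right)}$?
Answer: $2651$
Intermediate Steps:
$a{\left(B \right)} = 34 + 6 B$ ($a{\left(B \right)} = -2 + 6 \left(B + 6\right) = -2 + 6 \left(6 + B\right) = -2 + \left(36 + 6 B\right) = 34 + 6 B$)
$V \left(-69 + 44\right) + a{\left(7 \right)} = - 103 \left(-69 + 44\right) + \left(34 + 6 \cdot 7\right) = \left(-103\right) \left(-25\right) + \left(34 + 42\right) = 2575 + 76 = 2651$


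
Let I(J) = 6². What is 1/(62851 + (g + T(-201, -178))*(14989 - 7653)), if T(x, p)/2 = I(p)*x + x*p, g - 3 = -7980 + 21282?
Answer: 1/516436555 ≈ 1.9363e-9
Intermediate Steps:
g = 13305 (g = 3 + (-7980 + 21282) = 3 + 13302 = 13305)
I(J) = 36
T(x, p) = 72*x + 2*p*x (T(x, p) = 2*(36*x + x*p) = 2*(36*x + p*x) = 72*x + 2*p*x)
1/(62851 + (g + T(-201, -178))*(14989 - 7653)) = 1/(62851 + (13305 + 2*(-201)*(36 - 178))*(14989 - 7653)) = 1/(62851 + (13305 + 2*(-201)*(-142))*7336) = 1/(62851 + (13305 + 57084)*7336) = 1/(62851 + 70389*7336) = 1/(62851 + 516373704) = 1/516436555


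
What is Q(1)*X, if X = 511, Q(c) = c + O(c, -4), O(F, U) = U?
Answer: -1533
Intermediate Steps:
Q(c) = -4 + c (Q(c) = c - 4 = -4 + c)
Q(1)*X = (-4 + 1)*511 = -3*511 = -1533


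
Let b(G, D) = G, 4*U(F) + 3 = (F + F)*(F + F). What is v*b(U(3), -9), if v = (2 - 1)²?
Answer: 33/4 ≈ 8.2500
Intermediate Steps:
U(F) = -¾ + F² (U(F) = -¾ + ((F + F)*(F + F))/4 = -¾ + ((2*F)*(2*F))/4 = -¾ + (4*F²)/4 = -¾ + F²)
v = 1 (v = 1² = 1)
v*b(U(3), -9) = 1*(-¾ + 3²) = 1*(-¾ + 9) = 1*(33/4) = 33/4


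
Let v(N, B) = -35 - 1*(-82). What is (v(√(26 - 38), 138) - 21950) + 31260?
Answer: 9357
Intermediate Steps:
v(N, B) = 47 (v(N, B) = -35 + 82 = 47)
(v(√(26 - 38), 138) - 21950) + 31260 = (47 - 21950) + 31260 = -21903 + 31260 = 9357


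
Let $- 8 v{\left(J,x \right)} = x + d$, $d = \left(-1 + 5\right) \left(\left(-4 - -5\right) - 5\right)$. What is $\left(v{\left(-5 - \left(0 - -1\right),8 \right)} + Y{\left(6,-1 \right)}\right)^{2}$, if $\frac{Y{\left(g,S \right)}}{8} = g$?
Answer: $2401$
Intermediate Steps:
$Y{\left(g,S \right)} = 8 g$
$d = -16$ ($d = 4 \left(\left(-4 + 5\right) - 5\right) = 4 \left(1 - 5\right) = 4 \left(-4\right) = -16$)
$v{\left(J,x \right)} = 2 - \frac{x}{8}$ ($v{\left(J,x \right)} = - \frac{x - 16}{8} = - \frac{-16 + x}{8} = 2 - \frac{x}{8}$)
$\left(v{\left(-5 - \left(0 - -1\right),8 \right)} + Y{\left(6,-1 \right)}\right)^{2} = \left(\left(2 - 1\right) + 8 \cdot 6\right)^{2} = \left(\left(2 - 1\right) + 48\right)^{2} = \left(1 + 48\right)^{2} = 49^{2} = 2401$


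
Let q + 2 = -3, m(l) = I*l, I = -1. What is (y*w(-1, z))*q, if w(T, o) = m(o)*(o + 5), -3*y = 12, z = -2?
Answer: 120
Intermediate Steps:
m(l) = -l
y = -4 (y = -1/3*12 = -4)
q = -5 (q = -2 - 3 = -5)
w(T, o) = -o*(5 + o) (w(T, o) = (-o)*(o + 5) = (-o)*(5 + o) = -o*(5 + o))
(y*w(-1, z))*q = -(-4)*(-2)*(5 - 2)*(-5) = -(-4)*(-2)*3*(-5) = -4*6*(-5) = -24*(-5) = 120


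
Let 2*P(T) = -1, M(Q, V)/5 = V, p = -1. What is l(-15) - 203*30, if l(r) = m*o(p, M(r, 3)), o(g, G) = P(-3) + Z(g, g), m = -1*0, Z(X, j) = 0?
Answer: -6090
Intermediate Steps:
M(Q, V) = 5*V
P(T) = -1/2 (P(T) = (1/2)*(-1) = -1/2)
m = 0
o(g, G) = -1/2 (o(g, G) = -1/2 + 0 = -1/2)
l(r) = 0 (l(r) = 0*(-1/2) = 0)
l(-15) - 203*30 = 0 - 203*30 = 0 - 6090 = -6090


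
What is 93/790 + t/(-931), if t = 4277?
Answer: -470321/105070 ≈ -4.4763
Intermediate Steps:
93/790 + t/(-931) = 93/790 + 4277/(-931) = 93*(1/790) + 4277*(-1/931) = 93/790 - 611/133 = -470321/105070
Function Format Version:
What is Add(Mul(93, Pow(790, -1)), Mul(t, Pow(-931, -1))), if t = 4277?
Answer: Rational(-470321, 105070) ≈ -4.4763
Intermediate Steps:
Add(Mul(93, Pow(790, -1)), Mul(t, Pow(-931, -1))) = Add(Mul(93, Pow(790, -1)), Mul(4277, Pow(-931, -1))) = Add(Mul(93, Rational(1, 790)), Mul(4277, Rational(-1, 931))) = Add(Rational(93, 790), Rational(-611, 133)) = Rational(-470321, 105070)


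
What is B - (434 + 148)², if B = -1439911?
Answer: -1778635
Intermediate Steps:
B - (434 + 148)² = -1439911 - (434 + 148)² = -1439911 - 1*582² = -1439911 - 1*338724 = -1439911 - 338724 = -1778635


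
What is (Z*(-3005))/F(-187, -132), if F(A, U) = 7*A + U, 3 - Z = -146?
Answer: 447745/1441 ≈ 310.72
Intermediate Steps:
Z = 149 (Z = 3 - 1*(-146) = 3 + 146 = 149)
F(A, U) = U + 7*A
(Z*(-3005))/F(-187, -132) = (149*(-3005))/(-132 + 7*(-187)) = -447745/(-132 - 1309) = -447745/(-1441) = -447745*(-1/1441) = 447745/1441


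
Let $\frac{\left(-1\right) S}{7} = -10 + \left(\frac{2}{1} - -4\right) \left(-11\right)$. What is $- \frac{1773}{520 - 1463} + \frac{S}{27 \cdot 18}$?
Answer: $\frac{681677}{229149} \approx 2.9748$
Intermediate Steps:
$S = 532$ ($S = - 7 \left(-10 + \left(\frac{2}{1} - -4\right) \left(-11\right)\right) = - 7 \left(-10 + \left(2 \cdot 1 + 4\right) \left(-11\right)\right) = - 7 \left(-10 + \left(2 + 4\right) \left(-11\right)\right) = - 7 \left(-10 + 6 \left(-11\right)\right) = - 7 \left(-10 - 66\right) = \left(-7\right) \left(-76\right) = 532$)
$- \frac{1773}{520 - 1463} + \frac{S}{27 \cdot 18} = - \frac{1773}{520 - 1463} + \frac{532}{27 \cdot 18} = - \frac{1773}{520 - 1463} + \frac{532}{486} = - \frac{1773}{-943} + 532 \cdot \frac{1}{486} = \left(-1773\right) \left(- \frac{1}{943}\right) + \frac{266}{243} = \frac{1773}{943} + \frac{266}{243} = \frac{681677}{229149}$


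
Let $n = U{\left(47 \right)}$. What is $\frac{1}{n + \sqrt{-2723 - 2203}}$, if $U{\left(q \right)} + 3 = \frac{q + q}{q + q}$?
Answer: $- \frac{1}{2465} - \frac{i \sqrt{4926}}{4930} \approx -0.00040568 - 0.014236 i$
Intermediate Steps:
$U{\left(q \right)} = -2$ ($U{\left(q \right)} = -3 + \frac{q + q}{q + q} = -3 + \frac{2 q}{2 q} = -3 + 2 q \frac{1}{2 q} = -3 + 1 = -2$)
$n = -2$
$\frac{1}{n + \sqrt{-2723 - 2203}} = \frac{1}{-2 + \sqrt{-2723 - 2203}} = \frac{1}{-2 + \sqrt{-4926}} = \frac{1}{-2 + i \sqrt{4926}}$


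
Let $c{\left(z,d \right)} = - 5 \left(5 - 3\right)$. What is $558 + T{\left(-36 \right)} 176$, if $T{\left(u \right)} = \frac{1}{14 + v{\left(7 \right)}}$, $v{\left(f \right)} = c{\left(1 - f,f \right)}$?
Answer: $602$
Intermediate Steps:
$c{\left(z,d \right)} = -10$ ($c{\left(z,d \right)} = \left(-5\right) 2 = -10$)
$v{\left(f \right)} = -10$
$T{\left(u \right)} = \frac{1}{4}$ ($T{\left(u \right)} = \frac{1}{14 - 10} = \frac{1}{4}$)
$558 + T{\left(-36 \right)} 176 = 558 + \frac{1}{4} \cdot 176 = 558 + 44 = 602$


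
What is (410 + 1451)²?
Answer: 3463321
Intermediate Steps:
(410 + 1451)² = 1861² = 3463321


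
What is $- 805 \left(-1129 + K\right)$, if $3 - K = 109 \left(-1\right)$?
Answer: $818685$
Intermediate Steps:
$K = 112$ ($K = 3 - 109 \left(-1\right) = 3 - -109 = 3 + 109 = 112$)
$- 805 \left(-1129 + K\right) = - 805 \left(-1129 + 112\right) = \left(-805\right) \left(-1017\right) = 818685$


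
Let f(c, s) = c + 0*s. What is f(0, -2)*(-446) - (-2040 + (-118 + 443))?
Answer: 1715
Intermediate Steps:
f(c, s) = c (f(c, s) = c + 0 = c)
f(0, -2)*(-446) - (-2040 + (-118 + 443)) = 0*(-446) - (-2040 + (-118 + 443)) = 0 - (-2040 + 325) = 0 - 1*(-1715) = 0 + 1715 = 1715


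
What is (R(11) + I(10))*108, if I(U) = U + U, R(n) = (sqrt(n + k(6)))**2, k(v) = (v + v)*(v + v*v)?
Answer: 57780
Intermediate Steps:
k(v) = 2*v*(v + v**2) (k(v) = (2*v)*(v + v**2) = 2*v*(v + v**2))
R(n) = 504 + n (R(n) = (sqrt(n + 2*6**2*(1 + 6)))**2 = (sqrt(n + 2*36*7))**2 = (sqrt(n + 504))**2 = (sqrt(504 + n))**2 = 504 + n)
I(U) = 2*U
(R(11) + I(10))*108 = ((504 + 11) + 2*10)*108 = (515 + 20)*108 = 535*108 = 57780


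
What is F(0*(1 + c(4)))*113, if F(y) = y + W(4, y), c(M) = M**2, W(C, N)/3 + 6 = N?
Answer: -2034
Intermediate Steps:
W(C, N) = -18 + 3*N
F(y) = -18 + 4*y (F(y) = y + (-18 + 3*y) = -18 + 4*y)
F(0*(1 + c(4)))*113 = (-18 + 4*(0*(1 + 4**2)))*113 = (-18 + 4*(0*(1 + 16)))*113 = (-18 + 4*(0*17))*113 = (-18 + 4*0)*113 = (-18 + 0)*113 = -18*113 = -2034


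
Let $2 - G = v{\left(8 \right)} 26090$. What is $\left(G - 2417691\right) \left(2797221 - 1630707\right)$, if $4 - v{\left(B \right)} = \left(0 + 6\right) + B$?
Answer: $-2515924563546$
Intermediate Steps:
$v{\left(B \right)} = -2 - B$ ($v{\left(B \right)} = 4 - \left(\left(0 + 6\right) + B\right) = 4 - \left(6 + B\right) = -2 - B$)
$G = 260902$ ($G = 2 - \left(-2 - 8\right) 26090 = 2 - \left(-10\right) 26090 = 2 - -260900 = 2 + 260900 = 260902$)
$\left(G - 2417691\right) \left(2797221 - 1630707\right) = \left(260902 - 2417691\right) \left(2797221 - 1630707\right) = \left(-2156789\right) 1166514 = -2515924563546$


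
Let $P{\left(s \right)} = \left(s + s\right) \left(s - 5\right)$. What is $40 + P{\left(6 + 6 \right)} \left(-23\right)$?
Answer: $-3824$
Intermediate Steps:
$P{\left(s \right)} = 2 s \left(-5 + s\right)$
$40 + P{\left(6 + 6 \right)} \left(-23\right) = 40 + 2 \left(6 + 6\right) \left(-5 + \left(6 + 6\right)\right) \left(-23\right) = 40 + 2 \cdot 12 \left(-5 + 12\right) \left(-23\right) = 40 + 2 \cdot 12 \cdot 7 \left(-23\right) = 40 + 168 \left(-23\right) = 40 - 3864 = -3824$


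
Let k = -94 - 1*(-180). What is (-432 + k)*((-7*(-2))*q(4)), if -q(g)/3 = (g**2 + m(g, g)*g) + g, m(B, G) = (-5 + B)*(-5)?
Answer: 581280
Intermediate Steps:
m(B, G) = 25 - 5*B
k = 86 (k = -94 + 180 = 86)
q(g) = -3*g - 3*g**2 - 3*g*(25 - 5*g) (q(g) = -3*((g**2 + (25 - 5*g)*g) + g) = -3*((g**2 + g*(25 - 5*g)) + g) = -3*(g + g**2 + g*(25 - 5*g)) = -3*g - 3*g**2 - 3*g*(25 - 5*g))
(-432 + k)*((-7*(-2))*q(4)) = (-432 + 86)*((-7*(-2))*(6*4*(-13 + 2*4))) = -4844*6*4*(-13 + 8) = -4844*6*4*(-5) = -4844*(-120) = -346*(-1680) = 581280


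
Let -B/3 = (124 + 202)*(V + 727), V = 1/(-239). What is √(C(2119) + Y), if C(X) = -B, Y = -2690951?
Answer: I*√113096672087/239 ≈ 1407.1*I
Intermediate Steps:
V = -1/239 ≈ -0.0041841
B = -169929456/239 (B = -3*(124 + 202)*(-1/239 + 727) = -978*173752/239 = -3*56643152/239 = -169929456/239 ≈ -7.1100e+5)
C(X) = 169929456/239 (C(X) = -1*(-169929456/239) = 169929456/239)
√(C(2119) + Y) = √(169929456/239 - 2690951) = √(-473207833/239) = I*√113096672087/239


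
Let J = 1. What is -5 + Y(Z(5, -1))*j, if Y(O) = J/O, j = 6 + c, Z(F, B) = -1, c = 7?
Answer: -18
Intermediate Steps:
j = 13 (j = 6 + 7 = 13)
Y(O) = 1/O
-5 + Y(Z(5, -1))*j = -5 + 13/(-1) = -5 - 1*13 = -5 - 13 = -18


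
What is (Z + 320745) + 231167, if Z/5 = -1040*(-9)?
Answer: 598712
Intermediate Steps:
Z = 46800 (Z = 5*(-1040*(-9)) = 5*9360 = 46800)
(Z + 320745) + 231167 = (46800 + 320745) + 231167 = 367545 + 231167 = 598712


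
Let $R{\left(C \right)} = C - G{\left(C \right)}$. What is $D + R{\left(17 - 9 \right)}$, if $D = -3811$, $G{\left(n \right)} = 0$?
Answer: $-3803$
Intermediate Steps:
$R{\left(C \right)} = C$ ($R{\left(C \right)} = C - 0 = C + 0 = C$)
$D + R{\left(17 - 9 \right)} = -3811 + \left(17 - 9\right) = -3811 + 8 = -3803$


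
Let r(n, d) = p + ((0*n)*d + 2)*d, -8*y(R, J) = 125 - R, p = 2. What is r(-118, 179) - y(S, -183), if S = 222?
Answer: 2783/8 ≈ 347.88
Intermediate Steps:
y(R, J) = -125/8 + R/8 (y(R, J) = -(125 - R)/8 = -125/8 + R/8)
r(n, d) = 2 + 2*d (r(n, d) = 2 + ((0*n)*d + 2)*d = 2 + (0*d + 2)*d = 2 + (0 + 2)*d = 2 + 2*d)
r(-118, 179) - y(S, -183) = (2 + 2*179) - (-125/8 + (⅛)*222) = (2 + 358) - (-125/8 + 111/4) = 360 - 1*97/8 = 360 - 97/8 = 2783/8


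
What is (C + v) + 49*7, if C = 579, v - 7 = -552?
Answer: 377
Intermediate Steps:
v = -545 (v = 7 - 552 = -545)
(C + v) + 49*7 = (579 - 545) + 49*7 = 34 + 343 = 377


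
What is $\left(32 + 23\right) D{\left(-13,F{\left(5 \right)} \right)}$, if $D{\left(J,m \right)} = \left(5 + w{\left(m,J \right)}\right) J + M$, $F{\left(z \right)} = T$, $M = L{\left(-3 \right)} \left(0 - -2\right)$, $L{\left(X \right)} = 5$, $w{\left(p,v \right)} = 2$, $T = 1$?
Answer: $-4455$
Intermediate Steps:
$M = 10$ ($M = 5 \left(0 - -2\right) = 5 \left(0 + 2\right) = 5 \cdot 2 = 10$)
$F{\left(z \right)} = 1$
$D{\left(J,m \right)} = 10 + 7 J$ ($D{\left(J,m \right)} = \left(5 + 2\right) J + 10 = 7 J + 10 = 10 + 7 J$)
$\left(32 + 23\right) D{\left(-13,F{\left(5 \right)} \right)} = \left(32 + 23\right) \left(10 + 7 \left(-13\right)\right) = 55 \left(10 - 91\right) = 55 \left(-81\right) = -4455$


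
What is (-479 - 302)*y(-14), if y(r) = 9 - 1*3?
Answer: -4686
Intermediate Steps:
y(r) = 6 (y(r) = 9 - 3 = 6)
(-479 - 302)*y(-14) = (-479 - 302)*6 = -781*6 = -4686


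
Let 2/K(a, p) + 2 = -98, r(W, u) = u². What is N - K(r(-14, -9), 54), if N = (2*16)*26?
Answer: 41601/50 ≈ 832.02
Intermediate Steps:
K(a, p) = -1/50 (K(a, p) = 2/(-2 - 98) = 2/(-100) = 2*(-1/100) = -1/50)
N = 832 (N = 32*26 = 832)
N - K(r(-14, -9), 54) = 832 - 1*(-1/50) = 832 + 1/50 = 41601/50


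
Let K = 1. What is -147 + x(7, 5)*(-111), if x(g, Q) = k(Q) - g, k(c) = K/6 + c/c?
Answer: 1001/2 ≈ 500.50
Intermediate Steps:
k(c) = 7/6 (k(c) = 1/6 + c/c = 1*(⅙) + 1 = ⅙ + 1 = 7/6)
x(g, Q) = 7/6 - g
-147 + x(7, 5)*(-111) = -147 + (7/6 - 1*7)*(-111) = -147 + (7/6 - 7)*(-111) = -147 - 35/6*(-111) = -147 + 1295/2 = 1001/2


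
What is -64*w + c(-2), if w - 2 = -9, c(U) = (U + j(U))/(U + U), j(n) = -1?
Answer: 1795/4 ≈ 448.75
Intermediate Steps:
c(U) = (-1 + U)/(2*U) (c(U) = (U - 1)/(U + U) = (-1 + U)/((2*U)) = (-1 + U)*(1/(2*U)) = (-1 + U)/(2*U))
w = -7 (w = 2 - 9 = -7)
-64*w + c(-2) = -64*(-7) + (½)*(-1 - 2)/(-2) = 448 + (½)*(-½)*(-3) = 448 + ¾ = 1795/4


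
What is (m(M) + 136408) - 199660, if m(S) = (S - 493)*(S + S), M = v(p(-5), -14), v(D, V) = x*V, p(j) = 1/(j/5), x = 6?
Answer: 33684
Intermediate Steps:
p(j) = 5/j (p(j) = 1/(j*(⅕)) = 1/(j/5) = 5/j)
v(D, V) = 6*V
M = -84 (M = 6*(-14) = -84)
m(S) = 2*S*(-493 + S) (m(S) = (-493 + S)*(2*S) = 2*S*(-493 + S))
(m(M) + 136408) - 199660 = (2*(-84)*(-493 - 84) + 136408) - 199660 = (2*(-84)*(-577) + 136408) - 199660 = (96936 + 136408) - 199660 = 233344 - 199660 = 33684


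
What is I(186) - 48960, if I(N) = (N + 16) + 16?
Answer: -48742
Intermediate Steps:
I(N) = 32 + N (I(N) = (16 + N) + 16 = 32 + N)
I(186) - 48960 = (32 + 186) - 48960 = 218 - 48960 = -48742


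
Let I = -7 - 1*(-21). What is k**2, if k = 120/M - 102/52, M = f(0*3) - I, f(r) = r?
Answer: 3674889/33124 ≈ 110.94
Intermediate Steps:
I = 14 (I = -7 + 21 = 14)
M = -14 (M = 0*3 - 1*14 = 0 - 14 = -14)
k = -1917/182 (k = 120/(-14) - 102/52 = 120*(-1/14) - 102*1/52 = -60/7 - 51/26 = -1917/182 ≈ -10.533)
k**2 = (-1917/182)**2 = 3674889/33124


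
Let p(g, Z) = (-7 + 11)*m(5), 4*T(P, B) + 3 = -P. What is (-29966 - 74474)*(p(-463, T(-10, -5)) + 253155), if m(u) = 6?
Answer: -26442014760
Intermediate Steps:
T(P, B) = -3/4 - P/4 (T(P, B) = -3/4 + (-P)/4 = -3/4 - P/4)
p(g, Z) = 24 (p(g, Z) = (-7 + 11)*6 = 4*6 = 24)
(-29966 - 74474)*(p(-463, T(-10, -5)) + 253155) = (-29966 - 74474)*(24 + 253155) = -104440*253179 = -26442014760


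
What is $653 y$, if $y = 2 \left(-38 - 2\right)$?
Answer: $-52240$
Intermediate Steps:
$y = -80$ ($y = 2 \left(-40\right) = -80$)
$653 y = 653 \left(-80\right) = -52240$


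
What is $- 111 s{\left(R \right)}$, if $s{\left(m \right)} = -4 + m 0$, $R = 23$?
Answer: $444$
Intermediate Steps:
$s{\left(m \right)} = -4$ ($s{\left(m \right)} = -4 + 0 = -4$)
$- 111 s{\left(R \right)} = \left(-111\right) \left(-4\right) = 444$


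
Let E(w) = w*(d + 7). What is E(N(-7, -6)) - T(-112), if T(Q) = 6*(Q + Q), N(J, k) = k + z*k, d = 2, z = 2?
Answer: 1182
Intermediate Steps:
N(J, k) = 3*k (N(J, k) = k + 2*k = 3*k)
E(w) = 9*w (E(w) = w*(2 + 7) = w*9 = 9*w)
T(Q) = 12*Q (T(Q) = 6*(2*Q) = 12*Q)
E(N(-7, -6)) - T(-112) = 9*(3*(-6)) - 12*(-112) = 9*(-18) - 1*(-1344) = -162 + 1344 = 1182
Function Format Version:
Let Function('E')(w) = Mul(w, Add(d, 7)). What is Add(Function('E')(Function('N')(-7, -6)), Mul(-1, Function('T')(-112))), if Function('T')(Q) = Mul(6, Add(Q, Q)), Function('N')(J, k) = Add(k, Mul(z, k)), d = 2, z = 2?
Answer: 1182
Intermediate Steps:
Function('N')(J, k) = Mul(3, k) (Function('N')(J, k) = Add(k, Mul(2, k)) = Mul(3, k))
Function('E')(w) = Mul(9, w) (Function('E')(w) = Mul(w, Add(2, 7)) = Mul(w, 9) = Mul(9, w))
Function('T')(Q) = Mul(12, Q) (Function('T')(Q) = Mul(6, Mul(2, Q)) = Mul(12, Q))
Add(Function('E')(Function('N')(-7, -6)), Mul(-1, Function('T')(-112))) = Add(Mul(9, Mul(3, -6)), Mul(-1, Mul(12, -112))) = Add(Mul(9, -18), Mul(-1, -1344)) = Add(-162, 1344) = 1182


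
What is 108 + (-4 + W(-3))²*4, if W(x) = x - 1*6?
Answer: 784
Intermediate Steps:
W(x) = -6 + x (W(x) = x - 6 = -6 + x)
108 + (-4 + W(-3))²*4 = 108 + (-4 + (-6 - 3))²*4 = 108 + (-4 - 9)²*4 = 108 + (-13)²*4 = 108 + 169*4 = 108 + 676 = 784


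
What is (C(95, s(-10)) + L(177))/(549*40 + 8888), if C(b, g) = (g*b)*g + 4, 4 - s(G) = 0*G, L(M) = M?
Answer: 1701/30848 ≈ 0.055141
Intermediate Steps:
s(G) = 4 (s(G) = 4 - 0*G = 4 - 1*0 = 4 + 0 = 4)
C(b, g) = 4 + b*g**2 (C(b, g) = (b*g)*g + 4 = b*g**2 + 4 = 4 + b*g**2)
(C(95, s(-10)) + L(177))/(549*40 + 8888) = ((4 + 95*4**2) + 177)/(549*40 + 8888) = ((4 + 95*16) + 177)/(21960 + 8888) = ((4 + 1520) + 177)/30848 = (1524 + 177)*(1/30848) = 1701*(1/30848) = 1701/30848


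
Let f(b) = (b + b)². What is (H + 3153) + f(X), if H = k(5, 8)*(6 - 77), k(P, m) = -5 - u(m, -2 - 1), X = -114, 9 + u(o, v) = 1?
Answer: 54924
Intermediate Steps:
u(o, v) = -8 (u(o, v) = -9 + 1 = -8)
k(P, m) = 3 (k(P, m) = -5 - 1*(-8) = -5 + 8 = 3)
f(b) = 4*b² (f(b) = (2*b)² = 4*b²)
H = -213 (H = 3*(6 - 77) = 3*(-71) = -213)
(H + 3153) + f(X) = (-213 + 3153) + 4*(-114)² = 2940 + 4*12996 = 2940 + 51984 = 54924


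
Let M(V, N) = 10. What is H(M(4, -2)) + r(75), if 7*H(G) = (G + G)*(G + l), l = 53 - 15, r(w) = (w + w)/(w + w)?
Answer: 967/7 ≈ 138.14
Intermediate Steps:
r(w) = 1 (r(w) = (2*w)/((2*w)) = (2*w)*(1/(2*w)) = 1)
l = 38
H(G) = 2*G*(38 + G)/7 (H(G) = ((G + G)*(G + 38))/7 = ((2*G)*(38 + G))/7 = (2*G*(38 + G))/7 = 2*G*(38 + G)/7)
H(M(4, -2)) + r(75) = (2/7)*10*(38 + 10) + 1 = (2/7)*10*48 + 1 = 960/7 + 1 = 967/7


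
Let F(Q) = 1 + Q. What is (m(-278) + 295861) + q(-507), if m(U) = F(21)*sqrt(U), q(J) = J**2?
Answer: 552910 + 22*I*sqrt(278) ≈ 5.5291e+5 + 366.81*I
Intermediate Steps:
m(U) = 22*sqrt(U) (m(U) = (1 + 21)*sqrt(U) = 22*sqrt(U))
(m(-278) + 295861) + q(-507) = (22*sqrt(-278) + 295861) + (-507)**2 = (22*(I*sqrt(278)) + 295861) + 257049 = (22*I*sqrt(278) + 295861) + 257049 = (295861 + 22*I*sqrt(278)) + 257049 = 552910 + 22*I*sqrt(278)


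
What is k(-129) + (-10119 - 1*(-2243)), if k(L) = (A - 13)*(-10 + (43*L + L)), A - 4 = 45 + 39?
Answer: -434326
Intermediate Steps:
A = 88 (A = 4 + (45 + 39) = 4 + 84 = 88)
k(L) = -750 + 3300*L (k(L) = (88 - 13)*(-10 + (43*L + L)) = 75*(-10 + 44*L) = -750 + 3300*L)
k(-129) + (-10119 - 1*(-2243)) = (-750 + 3300*(-129)) + (-10119 - 1*(-2243)) = (-750 - 425700) + (-10119 + 2243) = -426450 - 7876 = -434326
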